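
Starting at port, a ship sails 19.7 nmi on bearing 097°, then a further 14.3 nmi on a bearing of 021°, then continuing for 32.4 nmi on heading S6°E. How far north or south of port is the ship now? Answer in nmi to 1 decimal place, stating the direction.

Leg 1 (097°, 19.7 nmi): east 19.7 sin 97° = 19.55, north 19.7 cos 97° = -2.40
Leg 2 (021°, 14.3 nmi): east 14.3 sin 21° = 5.12, north 14.3 cos 21° = 13.35
Leg 3 (S6°E, 32.4 nmi): east 32.4 sin 174° = 3.39, north 32.4 cos 174° = -32.22
Net north component: -21.27 nmi.

21.3 nmi south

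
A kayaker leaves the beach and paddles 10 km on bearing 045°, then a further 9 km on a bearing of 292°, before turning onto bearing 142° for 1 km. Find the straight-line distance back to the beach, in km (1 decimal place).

Leg 1 (045°, 10 km): east 10 sin 45° = 7.07, north 10 cos 45° = 7.07
Leg 2 (292°, 9 km): east 9 sin 292° = -8.34, north 9 cos 292° = 3.37
Leg 3 (142°, 1 km): east 1 sin 142° = 0.62, north 1 cos 142° = -0.79
Net: -0.66 east, 9.65 north. Distance = √((-0.66)² + (9.65)²) = 9.677 km.

9.7 km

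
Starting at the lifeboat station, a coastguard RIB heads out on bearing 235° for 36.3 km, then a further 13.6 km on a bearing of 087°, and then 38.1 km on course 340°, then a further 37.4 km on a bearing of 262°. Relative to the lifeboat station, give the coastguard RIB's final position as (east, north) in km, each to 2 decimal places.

(-66.22, 10.49)

Leg 1 (235°, 36.3 km): east 36.3 sin 235° = -29.74, north 36.3 cos 235° = -20.82
Leg 2 (087°, 13.6 km): east 13.6 sin 87° = 13.58, north 13.6 cos 87° = 0.71
Leg 3 (340°, 38.1 km): east 38.1 sin 340° = -13.03, north 38.1 cos 340° = 35.80
Leg 4 (262°, 37.4 km): east 37.4 sin 262° = -37.04, north 37.4 cos 262° = -5.21
Summing: -66.22 km east, 10.49 km north → (-66.22, 10.49).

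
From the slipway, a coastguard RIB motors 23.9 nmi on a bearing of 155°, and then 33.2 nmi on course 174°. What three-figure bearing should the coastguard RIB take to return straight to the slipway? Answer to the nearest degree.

Leg 1 (155°, 23.9 nmi): east 23.9 sin 155° = 10.10, north 23.9 cos 155° = -21.66
Leg 2 (174°, 33.2 nmi): east 33.2 sin 174° = 3.47, north 33.2 cos 174° = -33.02
Net displacement: 13.57 east, -54.68 north. Direction back to start is (-13.57, 54.68): bearing = atan2(-13.57, 54.68) mod 360° = 346.06° ≈ 346°.

346°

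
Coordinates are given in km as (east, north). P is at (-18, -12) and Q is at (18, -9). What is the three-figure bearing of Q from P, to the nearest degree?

085°

Δeast = 18 − -18 = 36.00; Δnorth = -9 − -12 = 3.00.
Bearing = atan2(Δeast, Δnorth) mod 360° = 85.24° ≈ 085°.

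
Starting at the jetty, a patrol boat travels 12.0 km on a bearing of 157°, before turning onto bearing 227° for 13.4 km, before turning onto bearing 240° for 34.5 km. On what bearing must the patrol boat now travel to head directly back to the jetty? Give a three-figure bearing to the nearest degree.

Leg 1 (157°, 12.0 km): east 12.0 sin 157° = 4.69, north 12.0 cos 157° = -11.05
Leg 2 (227°, 13.4 km): east 13.4 sin 227° = -9.80, north 13.4 cos 227° = -9.14
Leg 3 (240°, 34.5 km): east 34.5 sin 240° = -29.88, north 34.5 cos 240° = -17.25
Net displacement: -34.99 east, -37.43 north. Direction back to start is (34.99, 37.43): bearing = atan2(34.99, 37.43) mod 360° = 43.07° ≈ 043°.

043°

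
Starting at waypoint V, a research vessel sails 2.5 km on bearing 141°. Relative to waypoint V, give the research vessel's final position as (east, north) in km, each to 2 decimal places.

Leg 1 (141°, 2.5 km): east 2.5 sin 141° = 1.57, north 2.5 cos 141° = -1.94
Summing: 1.57 km east, -1.94 km north → (1.57, -1.94).

(1.57, -1.94)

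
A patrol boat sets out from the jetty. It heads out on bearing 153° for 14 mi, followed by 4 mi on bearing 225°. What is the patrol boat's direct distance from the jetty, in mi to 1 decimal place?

Leg 1 (153°, 14 mi): east 14 sin 153° = 6.36, north 14 cos 153° = -12.47
Leg 2 (225°, 4 mi): east 4 sin 225° = -2.83, north 4 cos 225° = -2.83
Net: 3.53 east, -15.30 north. Distance = √((3.53)² + (-15.30)²) = 15.704 mi.

15.7 mi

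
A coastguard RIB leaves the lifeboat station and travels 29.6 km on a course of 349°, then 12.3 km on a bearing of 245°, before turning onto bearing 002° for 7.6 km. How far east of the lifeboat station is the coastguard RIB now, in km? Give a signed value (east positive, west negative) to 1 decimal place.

Leg 1 (349°, 29.6 km): east 29.6 sin 349° = -5.65, north 29.6 cos 349° = 29.06
Leg 2 (245°, 12.3 km): east 12.3 sin 245° = -11.15, north 12.3 cos 245° = -5.20
Leg 3 (002°, 7.6 km): east 7.6 sin 2° = 0.27, north 7.6 cos 2° = 7.60
Net east component: -16.53 km.

-16.5 km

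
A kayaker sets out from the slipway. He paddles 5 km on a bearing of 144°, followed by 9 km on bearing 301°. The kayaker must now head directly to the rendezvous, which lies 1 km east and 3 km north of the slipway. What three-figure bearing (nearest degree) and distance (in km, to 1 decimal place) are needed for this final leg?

Leg 1 (144°, 5 km): east 5 sin 144° = 2.94, north 5 cos 144° = -4.05
Leg 2 (301°, 9 km): east 9 sin 301° = -7.71, north 9 cos 301° = 4.64
Current position: (-4.78, 0.59). Target: (1, 3). Remaining: Δeast = 5.78, Δnorth = 2.41.
Bearing = atan2(5.78, 2.41) mod 360° = 67.35°; distance = √((5.78)² + (2.41)²) = 6.258 km.

067°, 6.3 km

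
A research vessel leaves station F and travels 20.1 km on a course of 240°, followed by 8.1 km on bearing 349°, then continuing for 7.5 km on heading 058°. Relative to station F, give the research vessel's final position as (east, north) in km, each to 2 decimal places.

Leg 1 (240°, 20.1 km): east 20.1 sin 240° = -17.41, north 20.1 cos 240° = -10.05
Leg 2 (349°, 8.1 km): east 8.1 sin 349° = -1.55, north 8.1 cos 349° = 7.95
Leg 3 (058°, 7.5 km): east 7.5 sin 58° = 6.36, north 7.5 cos 58° = 3.97
Summing: -12.59 km east, 1.88 km north → (-12.59, 1.88).

(-12.59, 1.88)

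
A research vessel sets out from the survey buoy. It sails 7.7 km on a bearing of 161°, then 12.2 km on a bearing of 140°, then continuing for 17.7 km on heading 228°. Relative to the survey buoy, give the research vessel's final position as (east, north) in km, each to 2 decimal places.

Leg 1 (161°, 7.7 km): east 7.7 sin 161° = 2.51, north 7.7 cos 161° = -7.28
Leg 2 (140°, 12.2 km): east 12.2 sin 140° = 7.84, north 12.2 cos 140° = -9.35
Leg 3 (228°, 17.7 km): east 17.7 sin 228° = -13.15, north 17.7 cos 228° = -11.84
Summing: -2.80 km east, -28.47 km north → (-2.80, -28.47).

(-2.80, -28.47)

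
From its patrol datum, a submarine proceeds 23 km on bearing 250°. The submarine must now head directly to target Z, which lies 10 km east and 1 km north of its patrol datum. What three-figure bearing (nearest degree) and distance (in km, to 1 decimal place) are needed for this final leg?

Leg 1 (250°, 23 km): east 23 sin 250° = -21.61, north 23 cos 250° = -7.87
Current position: (-21.61, -7.87). Target: (10, 1). Remaining: Δeast = 31.61, Δnorth = 8.87.
Bearing = atan2(31.61, 8.87) mod 360° = 74.33°; distance = √((31.61)² + (8.87)²) = 32.833 km.

074°, 32.8 km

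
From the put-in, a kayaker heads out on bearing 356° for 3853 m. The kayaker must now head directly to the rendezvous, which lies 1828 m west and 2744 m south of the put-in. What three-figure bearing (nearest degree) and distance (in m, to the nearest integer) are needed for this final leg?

193°, 6770 m

Leg 1 (356°, 3853 m): east 3853 sin 356° = -268.77, north 3853 cos 356° = 3843.61
Current position: (-268.77, 3843.61). Target: (-1828, -2744). Remaining: Δeast = -1559.23, Δnorth = -6587.61.
Bearing = atan2(-1559.23, -6587.61) mod 360° = 193.32°; distance = √((-1559.23)² + (-6587.61)²) = 6769.627 m.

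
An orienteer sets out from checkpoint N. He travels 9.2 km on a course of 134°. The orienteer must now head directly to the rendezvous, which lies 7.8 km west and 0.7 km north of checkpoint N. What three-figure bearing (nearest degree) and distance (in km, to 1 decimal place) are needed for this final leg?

Leg 1 (134°, 9.2 km): east 9.2 sin 134° = 6.62, north 9.2 cos 134° = -6.39
Current position: (6.62, -6.39). Target: (-7.8, 0.7). Remaining: Δeast = -14.42, Δnorth = 7.09.
Bearing = atan2(-14.42, 7.09) mod 360° = 296.19°; distance = √((-14.42)² + (7.09)²) = 16.067 km.

296°, 16.1 km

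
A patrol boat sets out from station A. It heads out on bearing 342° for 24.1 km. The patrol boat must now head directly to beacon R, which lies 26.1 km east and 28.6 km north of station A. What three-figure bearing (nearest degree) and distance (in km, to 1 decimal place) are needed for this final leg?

080°, 34.0 km

Leg 1 (342°, 24.1 km): east 24.1 sin 342° = -7.45, north 24.1 cos 342° = 22.92
Current position: (-7.45, 22.92). Target: (26.1, 28.6). Remaining: Δeast = 33.55, Δnorth = 5.68.
Bearing = atan2(33.55, 5.68) mod 360° = 80.39°; distance = √((33.55)² + (5.68)²) = 34.025 km.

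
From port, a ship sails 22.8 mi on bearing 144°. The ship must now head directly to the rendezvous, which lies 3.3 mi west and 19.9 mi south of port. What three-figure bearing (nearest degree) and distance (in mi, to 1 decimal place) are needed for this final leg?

Leg 1 (144°, 22.8 mi): east 22.8 sin 144° = 13.40, north 22.8 cos 144° = -18.45
Current position: (13.40, -18.45). Target: (-3.3, -19.9). Remaining: Δeast = -16.70, Δnorth = -1.45.
Bearing = atan2(-16.70, -1.45) mod 360° = 265.02°; distance = √((-16.70)² + (-1.45)²) = 16.765 mi.

265°, 16.8 mi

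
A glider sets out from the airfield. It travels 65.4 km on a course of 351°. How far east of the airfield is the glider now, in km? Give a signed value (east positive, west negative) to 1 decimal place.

-10.2 km

Leg 1 (351°, 65.4 km): east 65.4 sin 351° = -10.23, north 65.4 cos 351° = 64.59
Net east component: -10.23 km.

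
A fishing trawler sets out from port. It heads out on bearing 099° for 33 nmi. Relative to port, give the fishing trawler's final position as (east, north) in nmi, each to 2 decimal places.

Leg 1 (099°, 33 nmi): east 33 sin 99° = 32.59, north 33 cos 99° = -5.16
Summing: 32.59 nmi east, -5.16 nmi north → (32.59, -5.16).

(32.59, -5.16)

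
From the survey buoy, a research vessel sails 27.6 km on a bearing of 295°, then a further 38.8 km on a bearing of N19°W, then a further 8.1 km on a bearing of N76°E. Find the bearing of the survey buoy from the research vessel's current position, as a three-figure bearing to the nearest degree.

Leg 1 (295°, 27.6 km): east 27.6 sin 295° = -25.01, north 27.6 cos 295° = 11.66
Leg 2 (N19°W, 38.8 km): east 38.8 sin 341° = -12.63, north 38.8 cos 341° = 36.69
Leg 3 (N76°E, 8.1 km): east 8.1 sin 76° = 7.86, north 8.1 cos 76° = 1.96
Net displacement: -29.79 east, 50.31 north. Direction back to start is (29.79, -50.31): bearing = atan2(29.79, -50.31) mod 360° = 149.37° ≈ 149°.

149°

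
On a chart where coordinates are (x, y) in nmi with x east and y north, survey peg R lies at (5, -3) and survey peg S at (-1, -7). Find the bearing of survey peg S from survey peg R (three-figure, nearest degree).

Δeast = -1 − 5 = -6.00; Δnorth = -7 − -3 = -4.00.
Bearing = atan2(Δeast, Δnorth) mod 360° = 236.31° ≈ 236°.

236°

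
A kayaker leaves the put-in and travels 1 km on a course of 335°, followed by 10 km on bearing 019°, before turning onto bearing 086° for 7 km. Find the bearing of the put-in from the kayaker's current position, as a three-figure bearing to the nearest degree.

222°

Leg 1 (335°, 1 km): east 1 sin 335° = -0.42, north 1 cos 335° = 0.91
Leg 2 (019°, 10 km): east 10 sin 19° = 3.26, north 10 cos 19° = 9.46
Leg 3 (086°, 7 km): east 7 sin 86° = 6.98, north 7 cos 86° = 0.49
Net displacement: 9.82 east, 10.85 north. Direction back to start is (-9.82, -10.85): bearing = atan2(-9.82, -10.85) mod 360° = 222.14° ≈ 222°.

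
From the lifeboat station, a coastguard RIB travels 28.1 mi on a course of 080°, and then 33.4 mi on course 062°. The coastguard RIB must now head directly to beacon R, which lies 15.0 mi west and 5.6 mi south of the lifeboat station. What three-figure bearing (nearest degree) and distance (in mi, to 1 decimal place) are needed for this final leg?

250°, 76.8 mi

Leg 1 (080°, 28.1 mi): east 28.1 sin 80° = 27.67, north 28.1 cos 80° = 4.88
Leg 2 (062°, 33.4 mi): east 33.4 sin 62° = 29.49, north 33.4 cos 62° = 15.68
Current position: (57.16, 20.56). Target: (-15.0, -5.6). Remaining: Δeast = -72.16, Δnorth = -26.16.
Bearing = atan2(-72.16, -26.16) mod 360° = 250.07°; distance = √((-72.16)² + (-26.16)²) = 76.759 mi.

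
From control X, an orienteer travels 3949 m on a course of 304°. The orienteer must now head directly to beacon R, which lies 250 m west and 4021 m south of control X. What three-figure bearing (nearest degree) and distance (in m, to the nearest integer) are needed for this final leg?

Leg 1 (304°, 3949 m): east 3949 sin 304° = -3273.87, north 3949 cos 304° = 2208.25
Current position: (-3273.87, 2208.25). Target: (-250, -4021). Remaining: Δeast = 3023.87, Δnorth = -6229.25.
Bearing = atan2(3023.87, -6229.25) mod 360° = 154.11°; distance = √((3023.87)² + (-6229.25)²) = 6924.404 m.

154°, 6924 m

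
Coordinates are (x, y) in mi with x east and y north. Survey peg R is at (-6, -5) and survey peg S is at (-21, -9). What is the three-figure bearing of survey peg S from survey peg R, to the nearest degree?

Δeast = -21 − -6 = -15.00; Δnorth = -9 − -5 = -4.00.
Bearing = atan2(Δeast, Δnorth) mod 360° = 255.07° ≈ 255°.

255°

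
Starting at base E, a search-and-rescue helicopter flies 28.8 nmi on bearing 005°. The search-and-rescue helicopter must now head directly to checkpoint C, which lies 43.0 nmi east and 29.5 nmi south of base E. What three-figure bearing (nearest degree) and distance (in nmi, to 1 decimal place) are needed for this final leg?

145°, 70.9 nmi

Leg 1 (005°, 28.8 nmi): east 28.8 sin 5° = 2.51, north 28.8 cos 5° = 28.69
Current position: (2.51, 28.69). Target: (43.0, -29.5). Remaining: Δeast = 40.49, Δnorth = -58.19.
Bearing = atan2(40.49, -58.19) mod 360° = 145.17°; distance = √((40.49)² + (-58.19)²) = 70.891 nmi.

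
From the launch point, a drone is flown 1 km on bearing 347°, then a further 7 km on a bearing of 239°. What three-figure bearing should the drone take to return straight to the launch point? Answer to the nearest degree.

067°

Leg 1 (347°, 1 km): east 1 sin 347° = -0.22, north 1 cos 347° = 0.97
Leg 2 (239°, 7 km): east 7 sin 239° = -6.00, north 7 cos 239° = -3.61
Net displacement: -6.23 east, -2.63 north. Direction back to start is (6.23, 2.63): bearing = atan2(6.23, 2.63) mod 360° = 67.09° ≈ 067°.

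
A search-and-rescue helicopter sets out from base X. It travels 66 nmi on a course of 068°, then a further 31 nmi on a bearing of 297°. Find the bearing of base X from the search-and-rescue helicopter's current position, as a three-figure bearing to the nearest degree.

221°

Leg 1 (068°, 66 nmi): east 66 sin 68° = 61.19, north 66 cos 68° = 24.72
Leg 2 (297°, 31 nmi): east 31 sin 297° = -27.62, north 31 cos 297° = 14.07
Net displacement: 33.57 east, 38.80 north. Direction back to start is (-33.57, -38.80): bearing = atan2(-33.57, -38.80) mod 360° = 220.87° ≈ 221°.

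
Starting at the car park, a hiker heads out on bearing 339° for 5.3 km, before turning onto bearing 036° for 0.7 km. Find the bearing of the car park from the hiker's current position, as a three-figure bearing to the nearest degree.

165°

Leg 1 (339°, 5.3 km): east 5.3 sin 339° = -1.90, north 5.3 cos 339° = 4.95
Leg 2 (036°, 0.7 km): east 0.7 sin 36° = 0.41, north 0.7 cos 36° = 0.57
Net displacement: -1.49 east, 5.51 north. Direction back to start is (1.49, -5.51): bearing = atan2(1.49, -5.51) mod 360° = 164.90° ≈ 165°.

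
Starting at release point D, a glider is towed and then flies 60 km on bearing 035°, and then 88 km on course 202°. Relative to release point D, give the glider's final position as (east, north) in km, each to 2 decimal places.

(1.45, -32.44)

Leg 1 (035°, 60 km): east 60 sin 35° = 34.41, north 60 cos 35° = 49.15
Leg 2 (202°, 88 km): east 88 sin 202° = -32.97, north 88 cos 202° = -81.59
Summing: 1.45 km east, -32.44 km north → (1.45, -32.44).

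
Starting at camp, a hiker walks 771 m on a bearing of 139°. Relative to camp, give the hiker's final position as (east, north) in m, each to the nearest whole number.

Leg 1 (139°, 771 m): east 771 sin 139° = 505.82, north 771 cos 139° = -581.88
Summing: 505.82 m east, -581.88 m north → (506, -582).

(506, -582)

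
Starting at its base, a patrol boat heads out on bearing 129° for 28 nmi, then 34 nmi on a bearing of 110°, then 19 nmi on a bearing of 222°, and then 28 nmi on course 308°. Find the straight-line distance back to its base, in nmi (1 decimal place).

Leg 1 (129°, 28 nmi): east 28 sin 129° = 21.76, north 28 cos 129° = -17.62
Leg 2 (110°, 34 nmi): east 34 sin 110° = 31.95, north 34 cos 110° = -11.63
Leg 3 (222°, 19 nmi): east 19 sin 222° = -12.71, north 19 cos 222° = -14.12
Leg 4 (308°, 28 nmi): east 28 sin 308° = -22.06, north 28 cos 308° = 17.24
Net: 18.93 east, -26.13 north. Distance = √((18.93)² + (-26.13)²) = 32.268 nmi.

32.3 nmi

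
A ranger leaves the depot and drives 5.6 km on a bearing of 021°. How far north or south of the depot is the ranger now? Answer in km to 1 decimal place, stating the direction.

5.2 km north

Leg 1 (021°, 5.6 km): east 5.6 sin 21° = 2.01, north 5.6 cos 21° = 5.23
Net north component: 5.23 km.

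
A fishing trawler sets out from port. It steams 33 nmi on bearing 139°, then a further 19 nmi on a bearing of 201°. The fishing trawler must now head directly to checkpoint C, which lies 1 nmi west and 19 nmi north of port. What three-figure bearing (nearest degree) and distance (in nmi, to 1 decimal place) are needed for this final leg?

Leg 1 (139°, 33 nmi): east 33 sin 139° = 21.65, north 33 cos 139° = -24.91
Leg 2 (201°, 19 nmi): east 19 sin 201° = -6.81, north 19 cos 201° = -17.74
Current position: (14.84, -42.64). Target: (-1, 19). Remaining: Δeast = -15.84, Δnorth = 61.64.
Bearing = atan2(-15.84, 61.64) mod 360° = 345.59°; distance = √((-15.84)² + (61.64)²) = 63.646 nmi.

346°, 63.6 nmi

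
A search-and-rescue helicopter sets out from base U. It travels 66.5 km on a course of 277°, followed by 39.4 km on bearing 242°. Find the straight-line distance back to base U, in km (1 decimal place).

Leg 1 (277°, 66.5 km): east 66.5 sin 277° = -66.00, north 66.5 cos 277° = 8.10
Leg 2 (242°, 39.4 km): east 39.4 sin 242° = -34.79, north 39.4 cos 242° = -18.50
Net: -100.79 east, -10.39 north. Distance = √((-100.79)² + (-10.39)²) = 101.327 km.

101.3 km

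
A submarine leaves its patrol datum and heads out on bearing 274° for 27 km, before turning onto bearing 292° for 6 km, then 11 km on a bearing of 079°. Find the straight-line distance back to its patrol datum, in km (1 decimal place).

22.6 km

Leg 1 (274°, 27 km): east 27 sin 274° = -26.93, north 27 cos 274° = 1.88
Leg 2 (292°, 6 km): east 6 sin 292° = -5.56, north 6 cos 292° = 2.25
Leg 3 (079°, 11 km): east 11 sin 79° = 10.80, north 11 cos 79° = 2.10
Net: -21.70 east, 6.23 north. Distance = √((-21.70)² + (6.23)²) = 22.576 km.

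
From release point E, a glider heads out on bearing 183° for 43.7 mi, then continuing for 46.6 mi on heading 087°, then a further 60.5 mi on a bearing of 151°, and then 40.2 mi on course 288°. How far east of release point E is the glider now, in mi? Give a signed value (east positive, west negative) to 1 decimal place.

Leg 1 (183°, 43.7 mi): east 43.7 sin 183° = -2.29, north 43.7 cos 183° = -43.64
Leg 2 (087°, 46.6 mi): east 46.6 sin 87° = 46.54, north 46.6 cos 87° = 2.44
Leg 3 (151°, 60.5 mi): east 60.5 sin 151° = 29.33, north 60.5 cos 151° = -52.91
Leg 4 (288°, 40.2 mi): east 40.2 sin 288° = -38.23, north 40.2 cos 288° = 12.42
Net east component: 35.35 mi.

35.3 mi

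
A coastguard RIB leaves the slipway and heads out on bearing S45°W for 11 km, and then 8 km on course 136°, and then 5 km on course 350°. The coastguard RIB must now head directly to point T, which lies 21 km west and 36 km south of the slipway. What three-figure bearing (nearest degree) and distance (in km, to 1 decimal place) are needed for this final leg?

Leg 1 (S45°W, 11 km): east 11 sin 225° = -7.78, north 11 cos 225° = -7.78
Leg 2 (136°, 8 km): east 8 sin 136° = 5.56, north 8 cos 136° = -5.75
Leg 3 (350°, 5 km): east 5 sin 350° = -0.87, north 5 cos 350° = 4.92
Current position: (-3.09, -8.61). Target: (-21, -36). Remaining: Δeast = -17.91, Δnorth = -27.39.
Bearing = atan2(-17.91, -27.39) mod 360° = 213.18°; distance = √((-17.91)² + (-27.39)²) = 32.727 km.

213°, 32.7 km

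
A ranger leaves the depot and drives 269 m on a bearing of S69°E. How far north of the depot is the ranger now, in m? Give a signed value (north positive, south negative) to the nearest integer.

-96 m

Leg 1 (S69°E, 269 m): east 269 sin 111° = 251.13, north 269 cos 111° = -96.40
Net north component: -96.40 m.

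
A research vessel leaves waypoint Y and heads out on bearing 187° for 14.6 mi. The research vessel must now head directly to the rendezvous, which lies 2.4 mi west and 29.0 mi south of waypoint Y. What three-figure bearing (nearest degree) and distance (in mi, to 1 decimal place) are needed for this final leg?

Leg 1 (187°, 14.6 mi): east 14.6 sin 187° = -1.78, north 14.6 cos 187° = -14.49
Current position: (-1.78, -14.49). Target: (-2.4, -29.0). Remaining: Δeast = -0.62, Δnorth = -14.51.
Bearing = atan2(-0.62, -14.51) mod 360° = 182.45°; distance = √((-0.62)² + (-14.51)²) = 14.522 mi.

182°, 14.5 mi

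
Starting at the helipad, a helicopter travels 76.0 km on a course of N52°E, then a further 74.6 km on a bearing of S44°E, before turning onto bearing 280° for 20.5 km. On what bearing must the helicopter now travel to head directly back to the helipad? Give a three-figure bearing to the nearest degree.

272°

Leg 1 (N52°E, 76.0 km): east 76.0 sin 52° = 59.89, north 76.0 cos 52° = 46.79
Leg 2 (S44°E, 74.6 km): east 74.6 sin 136° = 51.82, north 74.6 cos 136° = -53.66
Leg 3 (280°, 20.5 km): east 20.5 sin 280° = -20.19, north 20.5 cos 280° = 3.56
Net displacement: 91.52 east, -3.31 north. Direction back to start is (-91.52, 3.31): bearing = atan2(-91.52, 3.31) mod 360° = 272.07° ≈ 272°.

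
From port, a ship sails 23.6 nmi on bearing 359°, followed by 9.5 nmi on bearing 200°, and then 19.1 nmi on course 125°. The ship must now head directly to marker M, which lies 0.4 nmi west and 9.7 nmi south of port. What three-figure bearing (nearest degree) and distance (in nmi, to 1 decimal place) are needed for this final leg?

Leg 1 (359°, 23.6 nmi): east 23.6 sin 359° = -0.41, north 23.6 cos 359° = 23.60
Leg 2 (200°, 9.5 nmi): east 9.5 sin 200° = -3.25, north 9.5 cos 200° = -8.93
Leg 3 (125°, 19.1 nmi): east 19.1 sin 125° = 15.65, north 19.1 cos 125° = -10.96
Current position: (11.98, 3.71). Target: (-0.4, -9.7). Remaining: Δeast = -12.38, Δnorth = -13.41.
Bearing = atan2(-12.38, -13.41) mod 360° = 222.72°; distance = √((-12.38)² + (-13.41)²) = 18.257 nmi.

223°, 18.3 nmi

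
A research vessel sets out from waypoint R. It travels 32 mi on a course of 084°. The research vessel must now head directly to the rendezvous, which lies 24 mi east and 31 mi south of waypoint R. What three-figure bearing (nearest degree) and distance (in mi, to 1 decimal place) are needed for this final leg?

193°, 35.2 mi

Leg 1 (084°, 32 mi): east 32 sin 84° = 31.82, north 32 cos 84° = 3.34
Current position: (31.82, 3.34). Target: (24, -31). Remaining: Δeast = -7.82, Δnorth = -34.34.
Bearing = atan2(-7.82, -34.34) mod 360° = 192.83°; distance = √((-7.82)² + (-34.34)²) = 35.225 mi.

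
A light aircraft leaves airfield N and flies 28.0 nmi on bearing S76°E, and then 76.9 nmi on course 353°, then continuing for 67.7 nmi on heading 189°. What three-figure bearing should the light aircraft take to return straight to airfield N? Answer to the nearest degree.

250°

Leg 1 (S76°E, 28.0 nmi): east 28.0 sin 104° = 27.17, north 28.0 cos 104° = -6.77
Leg 2 (353°, 76.9 nmi): east 76.9 sin 353° = -9.37, north 76.9 cos 353° = 76.33
Leg 3 (189°, 67.7 nmi): east 67.7 sin 189° = -10.59, north 67.7 cos 189° = -66.87
Net displacement: 7.21 east, 2.69 north. Direction back to start is (-7.21, -2.69): bearing = atan2(-7.21, -2.69) mod 360° = 249.55° ≈ 250°.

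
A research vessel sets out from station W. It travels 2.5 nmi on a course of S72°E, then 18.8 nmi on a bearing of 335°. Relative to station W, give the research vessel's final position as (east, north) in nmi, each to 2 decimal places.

(-5.57, 16.27)

Leg 1 (S72°E, 2.5 nmi): east 2.5 sin 108° = 2.38, north 2.5 cos 108° = -0.77
Leg 2 (335°, 18.8 nmi): east 18.8 sin 335° = -7.95, north 18.8 cos 335° = 17.04
Summing: -5.57 nmi east, 16.27 nmi north → (-5.57, 16.27).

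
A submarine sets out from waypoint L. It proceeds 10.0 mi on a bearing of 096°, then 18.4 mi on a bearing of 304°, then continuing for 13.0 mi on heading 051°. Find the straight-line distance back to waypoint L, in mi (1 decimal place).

Leg 1 (096°, 10.0 mi): east 10.0 sin 96° = 9.95, north 10.0 cos 96° = -1.05
Leg 2 (304°, 18.4 mi): east 18.4 sin 304° = -15.25, north 18.4 cos 304° = 10.29
Leg 3 (051°, 13.0 mi): east 13.0 sin 51° = 10.10, north 13.0 cos 51° = 8.18
Net: 4.79 east, 17.43 north. Distance = √((4.79)² + (17.43)²) = 18.072 mi.

18.1 mi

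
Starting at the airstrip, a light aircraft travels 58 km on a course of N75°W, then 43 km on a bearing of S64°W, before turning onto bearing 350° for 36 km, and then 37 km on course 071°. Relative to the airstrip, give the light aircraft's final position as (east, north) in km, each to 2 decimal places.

(-65.94, 43.66)

Leg 1 (N75°W, 58 km): east 58 sin 285° = -56.02, north 58 cos 285° = 15.01
Leg 2 (S64°W, 43 km): east 43 sin 244° = -38.65, north 43 cos 244° = -18.85
Leg 3 (350°, 36 km): east 36 sin 350° = -6.25, north 36 cos 350° = 35.45
Leg 4 (071°, 37 km): east 37 sin 71° = 34.98, north 37 cos 71° = 12.05
Summing: -65.94 km east, 43.66 km north → (-65.94, 43.66).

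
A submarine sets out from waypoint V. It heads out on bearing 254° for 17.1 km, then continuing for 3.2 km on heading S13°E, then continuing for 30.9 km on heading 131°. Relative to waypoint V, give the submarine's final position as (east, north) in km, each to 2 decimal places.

Leg 1 (254°, 17.1 km): east 17.1 sin 254° = -16.44, north 17.1 cos 254° = -4.71
Leg 2 (S13°E, 3.2 km): east 3.2 sin 167° = 0.72, north 3.2 cos 167° = -3.12
Leg 3 (131°, 30.9 km): east 30.9 sin 131° = 23.32, north 30.9 cos 131° = -20.27
Summing: 7.60 km east, -28.10 km north → (7.60, -28.10).

(7.60, -28.10)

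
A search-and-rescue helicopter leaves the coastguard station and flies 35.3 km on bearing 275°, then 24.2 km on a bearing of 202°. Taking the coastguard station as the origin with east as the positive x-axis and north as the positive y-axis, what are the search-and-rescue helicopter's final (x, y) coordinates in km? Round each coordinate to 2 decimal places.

(-44.23, -19.36)

Leg 1 (275°, 35.3 km): east 35.3 sin 275° = -35.17, north 35.3 cos 275° = 3.08
Leg 2 (202°, 24.2 km): east 24.2 sin 202° = -9.07, north 24.2 cos 202° = -22.44
Summing: -44.23 km east, -19.36 km north → (-44.23, -19.36).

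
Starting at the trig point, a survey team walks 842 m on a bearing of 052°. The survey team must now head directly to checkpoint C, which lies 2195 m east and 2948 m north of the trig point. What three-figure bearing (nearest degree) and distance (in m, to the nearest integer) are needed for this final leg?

Leg 1 (052°, 842 m): east 842 sin 52° = 663.51, north 842 cos 52° = 518.39
Current position: (663.51, 518.39). Target: (2195, 2948). Remaining: Δeast = 1531.49, Δnorth = 2429.61.
Bearing = atan2(1531.49, 2429.61) mod 360° = 32.23°; distance = √((1531.49)² + (2429.61)²) = 2872.020 m.

032°, 2872 m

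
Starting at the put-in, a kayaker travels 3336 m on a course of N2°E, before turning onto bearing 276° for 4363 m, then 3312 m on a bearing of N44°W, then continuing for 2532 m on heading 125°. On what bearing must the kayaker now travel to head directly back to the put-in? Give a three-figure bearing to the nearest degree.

Leg 1 (N2°E, 3336 m): east 3336 sin 2° = 116.42, north 3336 cos 2° = 3333.97
Leg 2 (276°, 4363 m): east 4363 sin 276° = -4339.10, north 4363 cos 276° = 456.06
Leg 3 (N44°W, 3312 m): east 3312 sin 316° = -2300.71, north 3312 cos 316° = 2382.45
Leg 4 (125°, 2532 m): east 2532 sin 125° = 2074.09, north 2532 cos 125° = -1452.30
Net displacement: -4449.29 east, 4720.18 north. Direction back to start is (4449.29, -4720.18): bearing = atan2(4449.29, -4720.18) mod 360° = 136.69° ≈ 137°.

137°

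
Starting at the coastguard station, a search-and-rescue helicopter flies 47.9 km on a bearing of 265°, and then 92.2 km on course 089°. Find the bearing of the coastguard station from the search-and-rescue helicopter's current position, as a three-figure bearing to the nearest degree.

Leg 1 (265°, 47.9 km): east 47.9 sin 265° = -47.72, north 47.9 cos 265° = -4.17
Leg 2 (089°, 92.2 km): east 92.2 sin 89° = 92.19, north 92.2 cos 89° = 1.61
Net displacement: 44.47 east, -2.57 north. Direction back to start is (-44.47, 2.57): bearing = atan2(-44.47, 2.57) mod 360° = 273.30° ≈ 273°.

273°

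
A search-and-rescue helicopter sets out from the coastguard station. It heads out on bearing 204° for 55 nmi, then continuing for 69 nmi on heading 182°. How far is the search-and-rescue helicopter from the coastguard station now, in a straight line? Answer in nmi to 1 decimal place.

121.8 nmi

Leg 1 (204°, 55 nmi): east 55 sin 204° = -22.37, north 55 cos 204° = -50.25
Leg 2 (182°, 69 nmi): east 69 sin 182° = -2.41, north 69 cos 182° = -68.96
Net: -24.78 east, -119.20 north. Distance = √((-24.78)² + (-119.20)²) = 121.751 nmi.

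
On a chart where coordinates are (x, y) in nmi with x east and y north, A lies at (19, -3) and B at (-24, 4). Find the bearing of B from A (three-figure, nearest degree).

Δeast = -24 − 19 = -43.00; Δnorth = 4 − -3 = 7.00.
Bearing = atan2(Δeast, Δnorth) mod 360° = 279.25° ≈ 279°.

279°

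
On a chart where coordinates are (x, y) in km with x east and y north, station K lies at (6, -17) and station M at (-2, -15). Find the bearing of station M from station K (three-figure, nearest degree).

Δeast = -2 − 6 = -8.00; Δnorth = -15 − -17 = 2.00.
Bearing = atan2(Δeast, Δnorth) mod 360° = 284.04° ≈ 284°.

284°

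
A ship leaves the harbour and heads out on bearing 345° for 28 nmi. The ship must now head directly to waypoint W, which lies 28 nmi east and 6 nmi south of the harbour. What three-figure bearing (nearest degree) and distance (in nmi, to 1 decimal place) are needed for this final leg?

Leg 1 (345°, 28 nmi): east 28 sin 345° = -7.25, north 28 cos 345° = 27.05
Current position: (-7.25, 27.05). Target: (28, -6). Remaining: Δeast = 35.25, Δnorth = -33.05.
Bearing = atan2(35.25, -33.05) mod 360° = 133.15°; distance = √((35.25)² + (-33.05)²) = 48.315 nmi.

133°, 48.3 nmi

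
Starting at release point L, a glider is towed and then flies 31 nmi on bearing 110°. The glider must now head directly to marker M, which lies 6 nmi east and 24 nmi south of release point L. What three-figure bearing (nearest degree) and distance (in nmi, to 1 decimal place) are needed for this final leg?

Leg 1 (110°, 31 nmi): east 31 sin 110° = 29.13, north 31 cos 110° = -10.60
Current position: (29.13, -10.60). Target: (6, -24). Remaining: Δeast = -23.13, Δnorth = -13.40.
Bearing = atan2(-23.13, -13.40) mod 360° = 239.92°; distance = √((-23.13)² + (-13.40)²) = 26.730 nmi.

240°, 26.7 nmi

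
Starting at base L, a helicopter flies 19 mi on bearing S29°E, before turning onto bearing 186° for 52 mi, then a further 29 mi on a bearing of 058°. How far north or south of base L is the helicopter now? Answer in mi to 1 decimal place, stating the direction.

53.0 mi south

Leg 1 (S29°E, 19 mi): east 19 sin 151° = 9.21, north 19 cos 151° = -16.62
Leg 2 (186°, 52 mi): east 52 sin 186° = -5.44, north 52 cos 186° = -51.72
Leg 3 (058°, 29 mi): east 29 sin 58° = 24.59, north 29 cos 58° = 15.37
Net north component: -52.97 mi.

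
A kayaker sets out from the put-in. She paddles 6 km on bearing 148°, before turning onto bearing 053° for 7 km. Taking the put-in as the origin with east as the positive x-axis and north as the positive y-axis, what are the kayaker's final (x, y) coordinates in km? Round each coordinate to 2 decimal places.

(8.77, -0.88)

Leg 1 (148°, 6 km): east 6 sin 148° = 3.18, north 6 cos 148° = -5.09
Leg 2 (053°, 7 km): east 7 sin 53° = 5.59, north 7 cos 53° = 4.21
Summing: 8.77 km east, -0.88 km north → (8.77, -0.88).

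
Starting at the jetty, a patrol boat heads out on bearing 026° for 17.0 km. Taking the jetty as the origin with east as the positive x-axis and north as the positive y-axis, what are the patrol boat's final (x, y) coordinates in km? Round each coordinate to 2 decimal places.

Leg 1 (026°, 17.0 km): east 17.0 sin 26° = 7.45, north 17.0 cos 26° = 15.28
Summing: 7.45 km east, 15.28 km north → (7.45, 15.28).

(7.45, 15.28)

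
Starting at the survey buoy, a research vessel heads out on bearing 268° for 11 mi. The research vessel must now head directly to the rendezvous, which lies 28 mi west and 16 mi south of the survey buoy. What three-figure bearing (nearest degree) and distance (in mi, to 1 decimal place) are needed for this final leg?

Leg 1 (268°, 11 mi): east 11 sin 268° = -10.99, north 11 cos 268° = -0.38
Current position: (-10.99, -0.38). Target: (-28, -16). Remaining: Δeast = -17.01, Δnorth = -15.62.
Bearing = atan2(-17.01, -15.62) mod 360° = 227.44°; distance = √((-17.01)² + (-15.62)²) = 23.089 mi.

227°, 23.1 mi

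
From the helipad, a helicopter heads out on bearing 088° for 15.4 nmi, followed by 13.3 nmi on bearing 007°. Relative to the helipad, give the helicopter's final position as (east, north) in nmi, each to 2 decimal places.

Leg 1 (088°, 15.4 nmi): east 15.4 sin 88° = 15.39, north 15.4 cos 88° = 0.54
Leg 2 (007°, 13.3 nmi): east 13.3 sin 7° = 1.62, north 13.3 cos 7° = 13.20
Summing: 17.01 nmi east, 13.74 nmi north → (17.01, 13.74).

(17.01, 13.74)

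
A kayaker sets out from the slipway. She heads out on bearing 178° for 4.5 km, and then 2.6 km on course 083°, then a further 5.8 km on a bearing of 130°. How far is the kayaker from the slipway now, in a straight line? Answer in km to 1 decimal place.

10.7 km

Leg 1 (178°, 4.5 km): east 4.5 sin 178° = 0.16, north 4.5 cos 178° = -4.50
Leg 2 (083°, 2.6 km): east 2.6 sin 83° = 2.58, north 2.6 cos 83° = 0.32
Leg 3 (130°, 5.8 km): east 5.8 sin 130° = 4.44, north 5.8 cos 130° = -3.73
Net: 7.18 east, -7.91 north. Distance = √((7.18)² + (-7.91)²) = 10.682 km.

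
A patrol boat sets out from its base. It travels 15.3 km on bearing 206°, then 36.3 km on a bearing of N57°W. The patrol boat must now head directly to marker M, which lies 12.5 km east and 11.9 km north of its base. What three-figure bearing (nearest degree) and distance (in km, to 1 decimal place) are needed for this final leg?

Leg 1 (206°, 15.3 km): east 15.3 sin 206° = -6.71, north 15.3 cos 206° = -13.75
Leg 2 (N57°W, 36.3 km): east 36.3 sin 303° = -30.44, north 36.3 cos 303° = 19.77
Current position: (-37.15, 6.02). Target: (12.5, 11.9). Remaining: Δeast = 49.65, Δnorth = 5.88.
Bearing = atan2(49.65, 5.88) mod 360° = 83.24°; distance = √((49.65)² + (5.88)²) = 49.998 km.

083°, 50.0 km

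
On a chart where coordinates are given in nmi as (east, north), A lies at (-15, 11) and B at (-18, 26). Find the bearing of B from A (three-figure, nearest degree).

349°

Δeast = -18 − -15 = -3.00; Δnorth = 26 − 11 = 15.00.
Bearing = atan2(Δeast, Δnorth) mod 360° = 348.69° ≈ 349°.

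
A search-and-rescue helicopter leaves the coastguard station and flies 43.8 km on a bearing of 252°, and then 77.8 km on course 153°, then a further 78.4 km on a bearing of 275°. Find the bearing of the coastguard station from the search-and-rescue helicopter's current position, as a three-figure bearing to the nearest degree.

048°

Leg 1 (252°, 43.8 km): east 43.8 sin 252° = -41.66, north 43.8 cos 252° = -13.53
Leg 2 (153°, 77.8 km): east 77.8 sin 153° = 35.32, north 77.8 cos 153° = -69.32
Leg 3 (275°, 78.4 km): east 78.4 sin 275° = -78.10, north 78.4 cos 275° = 6.83
Net displacement: -84.44 east, -76.02 north. Direction back to start is (84.44, 76.02): bearing = atan2(84.44, 76.02) mod 360° = 48.00° ≈ 048°.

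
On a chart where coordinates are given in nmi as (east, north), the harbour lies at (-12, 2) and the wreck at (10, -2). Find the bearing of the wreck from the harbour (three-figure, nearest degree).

Δeast = 10 − -12 = 22.00; Δnorth = -2 − 2 = -4.00.
Bearing = atan2(Δeast, Δnorth) mod 360° = 100.30° ≈ 100°.

100°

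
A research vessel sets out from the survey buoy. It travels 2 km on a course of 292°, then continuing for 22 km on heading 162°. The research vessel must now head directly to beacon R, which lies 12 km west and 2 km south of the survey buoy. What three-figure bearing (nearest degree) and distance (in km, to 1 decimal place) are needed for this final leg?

317°, 24.8 km

Leg 1 (292°, 2 km): east 2 sin 292° = -1.85, north 2 cos 292° = 0.75
Leg 2 (162°, 22 km): east 22 sin 162° = 6.80, north 22 cos 162° = -20.92
Current position: (4.94, -20.17). Target: (-12, -2). Remaining: Δeast = -16.94, Δnorth = 18.17.
Bearing = atan2(-16.94, 18.17) mod 360° = 317.01°; distance = √((-16.94)² + (18.17)²) = 24.847 km.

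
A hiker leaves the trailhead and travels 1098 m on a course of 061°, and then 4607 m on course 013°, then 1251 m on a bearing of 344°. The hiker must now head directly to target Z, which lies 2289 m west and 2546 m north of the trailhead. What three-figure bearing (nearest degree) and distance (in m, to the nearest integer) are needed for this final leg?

227°, 5390 m

Leg 1 (061°, 1098 m): east 1098 sin 61° = 960.33, north 1098 cos 61° = 532.32
Leg 2 (013°, 4607 m): east 4607 sin 13° = 1036.35, north 4607 cos 13° = 4488.92
Leg 3 (344°, 1251 m): east 1251 sin 344° = -344.82, north 1251 cos 344° = 1202.54
Current position: (1651.86, 6223.78). Target: (-2289, 2546). Remaining: Δeast = -3940.86, Δnorth = -3677.78.
Bearing = atan2(-3940.86, -3677.78) mod 360° = 226.98°; distance = √((-3940.86)² + (-3677.78)²) = 5390.404 m.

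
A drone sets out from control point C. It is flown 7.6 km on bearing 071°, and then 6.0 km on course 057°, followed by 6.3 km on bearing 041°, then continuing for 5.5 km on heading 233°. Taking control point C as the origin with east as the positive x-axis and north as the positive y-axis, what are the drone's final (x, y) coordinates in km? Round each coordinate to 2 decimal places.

Leg 1 (071°, 7.6 km): east 7.6 sin 71° = 7.19, north 7.6 cos 71° = 2.47
Leg 2 (057°, 6.0 km): east 6.0 sin 57° = 5.03, north 6.0 cos 57° = 3.27
Leg 3 (041°, 6.3 km): east 6.3 sin 41° = 4.13, north 6.3 cos 41° = 4.75
Leg 4 (233°, 5.5 km): east 5.5 sin 233° = -4.39, north 5.5 cos 233° = -3.31
Summing: 11.96 km east, 7.19 km north → (11.96, 7.19).

(11.96, 7.19)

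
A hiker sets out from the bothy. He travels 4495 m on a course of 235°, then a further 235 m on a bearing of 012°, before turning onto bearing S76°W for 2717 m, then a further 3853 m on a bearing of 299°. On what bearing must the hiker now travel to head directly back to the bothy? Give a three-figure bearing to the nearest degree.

083°

Leg 1 (235°, 4495 m): east 4495 sin 235° = -3682.09, north 4495 cos 235° = -2578.23
Leg 2 (012°, 235 m): east 235 sin 12° = 48.86, north 235 cos 12° = 229.86
Leg 3 (S76°W, 2717 m): east 2717 sin 256° = -2636.29, north 2717 cos 256° = -657.30
Leg 4 (299°, 3853 m): east 3853 sin 299° = -3369.91, north 3853 cos 299° = 1867.97
Net displacement: -9639.43 east, -1137.69 north. Direction back to start is (9639.43, 1137.69): bearing = atan2(9639.43, 1137.69) mod 360° = 83.27° ≈ 083°.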